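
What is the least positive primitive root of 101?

φ(101) = 101 − 1 = 100 = 2^2 · 5^2.
Test candidates g = 2, 3, … against the prime factors q ∈ {2, 5} of φ(101): g is a generator iff g^(100/q) ≢ 1 for every such q.
g = 2: 2^50 ≡ 100; 2^20 ≡ 95 — none is 1, so 2 is a primitive root.
The smallest primitive root modulo 101 is 2.

2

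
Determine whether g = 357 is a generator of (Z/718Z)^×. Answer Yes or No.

Yes

φ(718) = φ(2)·φ(359) = 1·358 = 358 = 2 · 179.
It suffices to check that the order of 357 is not a proper divisor of 358: compute 357^(358/q) for q ∈ {2, 179}.
357^179 ≡ 717 (mod 718)  [q = 2: ≢ 1 ✓]
357^2 ≡ 363 (mod 718)  [q = 179: ≢ 1 ✓]
Every test exponent gives a nontrivial residue, hence 357 generates the full group.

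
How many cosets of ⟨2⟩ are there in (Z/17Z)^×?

2

The order of 2 must divide φ(17) = 17 − 1 = 16 = 2^4.
Divisors of 16: 1, 2, 4, 8, 16.
Compute 2^d (mod 17) for the divisors d until we hit 1:
2^1 ≡ 2
2^2 ≡ 4
2^4 ≡ 16
2^8 ≡ 1
The order of 2 is 8, so the subgroup it generates has 8 elements.
[(Z/17Z)^× : ⟨2⟩] = 16/8 = 2.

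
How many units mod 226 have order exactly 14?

φ(226) = φ(2)·φ(113) = 1·112 = 112 = 2^4 · 7.
(Z/226Z)^× is cyclic (|G| = 112); a cyclic group of order m has exactly φ(d) elements of each order d | m, and none otherwise.
14 = 2 · 7 divides 112, and φ(14) = 6.

6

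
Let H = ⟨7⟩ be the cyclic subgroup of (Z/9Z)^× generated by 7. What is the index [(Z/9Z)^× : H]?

2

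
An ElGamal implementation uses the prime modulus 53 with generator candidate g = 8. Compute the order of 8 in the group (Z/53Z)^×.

52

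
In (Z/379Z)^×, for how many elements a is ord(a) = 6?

2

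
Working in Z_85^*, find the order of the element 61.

By Lagrange's theorem, ord_85(61) divides φ(85) = φ(5·17) = (5−1)·(17−1) = 4·16 = 64 = 2^6.
Divisors of 64: 1, 2, 4, 8, 16, 32, 64.
Check 61^d mod 85 for each divisor in increasing order:
61^1 ≡ 61
61^2 ≡ 66
61^4 ≡ 21
61^8 ≡ 16
61^16 ≡ 1
Therefore the multiplicative order of 61 modulo 85 is 16.

16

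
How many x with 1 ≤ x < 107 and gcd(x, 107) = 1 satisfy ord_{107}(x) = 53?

52

φ(107) = 107 − 1 = 106 = 2 · 53.
Since (Z/107Z)^× is cyclic of order 106, the number of elements of order d is φ(d) when d | 106 and 0 otherwise.
53 | 106, and φ(53) = 53 − 1 = 52.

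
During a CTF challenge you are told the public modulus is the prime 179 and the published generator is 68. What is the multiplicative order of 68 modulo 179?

89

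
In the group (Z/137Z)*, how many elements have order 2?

φ(137) = 137 − 1 = 136 = 2^3 · 17.
(Z/137Z)^× is cyclic (|G| = 136); a cyclic group of order m has exactly φ(d) elements of each order d | m, and none otherwise.
2 | 136, and φ(2) = 2 − 1 = 1.

1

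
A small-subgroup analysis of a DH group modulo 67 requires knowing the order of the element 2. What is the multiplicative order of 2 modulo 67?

66

ord(2) | φ(67) = 67 − 1 = 66 = 2 · 3 · 11.
Divisors of 66: 1, 2, 3, 6, 11, 22, 33, 66.
Test each divisor d:
2^1 ≡ 2
2^2 ≡ 4
2^3 ≡ 8
2^6 ≡ 64
2^11 ≡ 38
2^22 ≡ 37
2^33 ≡ 66
2^66 ≡ 1
The smallest such exponent is 66, so the order of 2 is 66.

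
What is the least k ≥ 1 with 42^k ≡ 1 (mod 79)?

39

The order of 42 must divide φ(79) = 79 − 1 = 78 = 2 · 3 · 13.
Divisors of 78: 1, 2, 3, 6, 13, 26, 39, 78.
Evaluate successive powers at the divisors of 78:
42^1 ≡ 42 (mod 79)
42^2 ≡ 26 (mod 79)
42^3 ≡ 65 (mod 79)
42^6 ≡ 38 (mod 79)
42^13 ≡ 55 (mod 79)
42^26 ≡ 23 (mod 79)
42^39 ≡ 1 (mod 79) ✓
Hence ord(42) = 39.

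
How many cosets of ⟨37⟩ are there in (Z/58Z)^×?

ord(37) | φ(58) = φ(2)·φ(29) = 1·28 = 28 = 2^2 · 7.
Divisors of 28: 1, 2, 4, 7, 14, 28.
Compute 37^d (mod 58) for the divisors d until we hit 1:
37^1 ≡ 37
37^2 ≡ 35
37^4 ≡ 7
37^7 ≡ 17
37^14 ≡ 57
37^28 ≡ 1
The order of 37 is 28, so the subgroup it generates has 28 elements.
[(Z/58Z)^× : ⟨37⟩] = 28/28 = 1.

1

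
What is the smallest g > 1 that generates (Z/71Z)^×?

φ(71) = 71 − 1 = 70 = 2 · 5 · 7.
g is a primitive root iff g^(70/q) ≢ 1 (mod 71) for each prime q ∈ {2, 5, 7}.
g = 2: 2^35 ≡ 1 — hits 1, so not a primitive root.
g = 3: 3^35 ≡ 1 — hits 1, so not a primitive root.
g = 4: 4^35 ≡ 1 — hits 1, so not a primitive root.
g = 5: 5^35 ≡ 1 — hits 1, so not a primitive root.
g = 6: 6^35 ≡ 1 — hits 1, so not a primitive root.
g = 7: 7^35 ≡ 70; 7^14 ≡ 54; 7^10 ≡ 45 — none is 1, so 7 is a primitive root.
Hence the least primitive root of 71 is 7.

7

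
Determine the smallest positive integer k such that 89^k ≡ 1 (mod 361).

342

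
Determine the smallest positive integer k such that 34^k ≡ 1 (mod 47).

The order of 34 must divide φ(47) = 47 − 1 = 46 = 2 · 23.
Divisors of 46: 1, 2, 23, 46.
Compute 34^d (mod 47) for the divisors d until we hit 1:
34^1 ≡ 34
34^2 ≡ 28
34^23 ≡ 1
The smallest such exponent is 23, so the order of 34 is 23.

23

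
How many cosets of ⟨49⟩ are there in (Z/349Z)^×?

2

ord(49) | φ(349) = 349 − 1 = 348 = 2^2 · 3 · 29.
Divisors of 348: 1, 2, 3, 4, 6, 12, 29, 58, 87, 116, 174, 348.
Test each divisor d:
49^1 ≡ 49 (mod 349)
49^2 ≡ 307 (mod 349)
49^3 ≡ 36 (mod 349)
49^4 ≡ 19 (mod 349)
49^6 ≡ 249 (mod 349)
49^12 ≡ 228 (mod 349)
49^29 ≡ 227 (mod 349)
49^58 ≡ 226 (mod 349)
49^87 ≡ 348 (mod 349)
49^116 ≡ 122 (mod 349)
49^174 ≡ 1 (mod 349) ✓
The order of 49 is 174, so the subgroup it generates has 174 elements.
[(Z/349Z)^× : ⟨49⟩] = 348/174 = 2.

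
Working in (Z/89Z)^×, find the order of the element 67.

11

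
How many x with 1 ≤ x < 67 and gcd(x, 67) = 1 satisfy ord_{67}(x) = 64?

φ(67) = 67 − 1 = 66 = 2 · 3 · 11.
Since (Z/67Z)^× is cyclic of order 66, the number of elements of order d is φ(d) when d | 66 and 0 otherwise.
Here 66 is not a multiple of 64, so there are no elements of order 64.

0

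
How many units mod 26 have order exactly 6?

φ(26) = φ(2)·φ(13) = 1·12 = 12 = 2^2 · 3.
In a cyclic group of order 12, there are φ(d) elements of order d for each divisor d of 12, and zero for non-divisors.
6 = 2 · 3 divides 12, and φ(6) = 2.

2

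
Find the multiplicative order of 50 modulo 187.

Since 50 ∈ (Z/187Z)^×, its order divides φ(187) = φ(11·17) = (11−1)·(17−1) = 10·16 = 160 = 2^5 · 5.
Divisors of 160: 1, 2, 4, 5, 8, 10, 16, 20, 32, 40, 80, 160.
Compute 50^d (mod 187) for the divisors d until we hit 1:
50^1 ≡ 50 (mod 187)
50^2 ≡ 69 (mod 187)
50^4 ≡ 86 (mod 187)
50^5 ≡ 186 (mod 187)
50^8 ≡ 103 (mod 187)
50^10 ≡ 1 (mod 187) ✓
Hence ord(50) = 10.

10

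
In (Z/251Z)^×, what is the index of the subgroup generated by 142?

2

Since 142 ∈ (Z/251Z)^×, its order divides φ(251) = 251 − 1 = 250 = 2 · 5^3.
Divisors of 250: 1, 2, 5, 10, 25, 50, 125, 250.
Check 142^d mod 251 for each divisor in increasing order:
142^1 ≡ 142
142^2 ≡ 84
142^5 ≡ 211
142^10 ≡ 94
142^25 ≡ 219
142^50 ≡ 20
142^125 ≡ 1
So ord_251(142) = 125, hence |⟨142⟩| = 125.
Index = |(Z/251Z)^×| / |⟨142⟩| = 250 / 125 = 2.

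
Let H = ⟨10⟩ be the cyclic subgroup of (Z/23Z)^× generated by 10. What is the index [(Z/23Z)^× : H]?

1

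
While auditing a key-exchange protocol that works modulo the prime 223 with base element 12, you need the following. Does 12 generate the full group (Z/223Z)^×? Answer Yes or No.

Yes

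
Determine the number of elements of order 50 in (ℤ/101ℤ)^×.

φ(101) = 101 − 1 = 100 = 2^2 · 5^2.
In a cyclic group of order 100, there are φ(d) elements of order d for each divisor d of 100, and zero for non-divisors.
50 = 2 · 5^2 divides 100, and φ(50) = 20.

20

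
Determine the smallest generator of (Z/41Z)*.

φ(41) = 41 − 1 = 40 = 2^3 · 5.
Test candidates g = 2, 3, … against the prime factors q ∈ {2, 5} of φ(41): g is a generator iff g^(40/q) ≢ 1 for every such q.
g = 2: 2^20 ≡ 1 — hits 1, so not a primitive root.
g = 3: 3^20 ≡ 40; 3^8 ≡ 1 — hits 1, so not a primitive root.
g = 4: 4^20 ≡ 1 — hits 1, so not a primitive root.
g = 5: 5^20 ≡ 1 — hits 1, so not a primitive root.
g = 6: 6^20 ≡ 40; 6^8 ≡ 10 — none is 1, so 6 is a primitive root.
The smallest primitive root modulo 41 is 6.

6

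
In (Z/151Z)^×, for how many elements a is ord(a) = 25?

20

φ(151) = 151 − 1 = 150 = 2 · 3 · 5^2.
Since (Z/151Z)^× is cyclic of order 150, the number of elements of order d is φ(d) when d | 150 and 0 otherwise.
25 = 5^2 divides 150, and φ(25) = 20.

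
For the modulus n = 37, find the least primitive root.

2

φ(37) = 37 − 1 = 36 = 2^2 · 3^2.
Test candidates g = 2, 3, … against the prime factors q ∈ {2, 3} of φ(37): g is a generator iff g^(36/q) ≢ 1 for every such q.
g = 2: 2^18 ≡ 36; 2^12 ≡ 26 — none is 1, so 2 is a primitive root.
Hence the least primitive root of 37 is 2.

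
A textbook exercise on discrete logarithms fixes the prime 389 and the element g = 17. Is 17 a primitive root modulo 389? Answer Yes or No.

φ(389) = 389 − 1 = 388 = 2^2 · 97.
An element g generates (Z/389Z)^× iff g^(388/q) ≢ 1 (mod 389) for each prime q ∈ {2, 97}.
17^194 ≡ 1 (mod 389)  [q = 2: ≡ 1 ✗]
17^4 ≡ 275 (mod 389)  [q = 97: ≢ 1 ✓]
The check at q = 2 fails, so 17 generates a proper subgroup.

No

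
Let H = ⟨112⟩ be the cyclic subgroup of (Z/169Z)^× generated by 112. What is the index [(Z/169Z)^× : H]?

3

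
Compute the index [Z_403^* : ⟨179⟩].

12

Since 179 ∈ (Z/403Z)^×, its order divides φ(403) = φ(13·31) = (13−1)·(31−1) = 12·30 = 360 = 2^3 · 3^2 · 5.
Divisors of 360: 1, 2, 3, 4, 5, 6, 8, 9, 10, 12, 15, 18, 20, 24, 30, 36, 40, 45, 60, 72, 90, 120, 180, 360.
Evaluate successive powers at the divisors of 360:
179^1 ≡ 179
179^2 ≡ 204
179^3 ≡ 246
179^4 ≡ 107
179^5 ≡ 212
179^6 ≡ 66
179^8 ≡ 165
179^9 ≡ 116
179^10 ≡ 211
179^12 ≡ 326
179^15 ≡ 402
179^18 ≡ 157
179^20 ≡ 191
179^24 ≡ 287
179^30 ≡ 1
Thus |⟨179⟩| = ord(179) = 30.
[(Z/403Z)^× : ⟨179⟩] = 360/30 = 12.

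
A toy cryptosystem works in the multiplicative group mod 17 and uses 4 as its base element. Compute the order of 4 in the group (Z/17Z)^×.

4

Since 4 ∈ (Z/17Z)^×, its order divides φ(17) = 17 − 1 = 16 = 2^4.
Divisors of 16: 1, 2, 4, 8, 16.
Compute 4^d (mod 17) for the divisors d until we hit 1:
4^1 ≡ 4
4^2 ≡ 16
4^4 ≡ 1
The smallest such exponent is 4, so the order of 4 is 4.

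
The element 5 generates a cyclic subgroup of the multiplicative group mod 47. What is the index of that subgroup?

Since 5 ∈ (Z/47Z)^×, its order divides φ(47) = 47 − 1 = 46 = 2 · 23.
Divisors of 46: 1, 2, 23, 46.
Compute 5^d (mod 47) for the divisors d until we hit 1:
5^1 ≡ 5
5^2 ≡ 25
5^23 ≡ 46
5^46 ≡ 1
The order of 5 is 46, so the subgroup it generates has 46 elements.
The index is φ(47) / ord(5) = 46 / 46 = 1.

1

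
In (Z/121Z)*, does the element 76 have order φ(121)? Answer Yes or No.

No

φ(121) = φ(11^2) = 11·(11−1) = 110 = 2 · 5 · 11.
It suffices to check that the order of 76 is not a proper divisor of 110: compute 76^(110/q) for q ∈ {2, 5, 11}.
76^55 ≡ 120 (mod 121)  [q = 2: ≢ 1 ✓]
76^22 ≡ 1 (mod 121)  [q = 5: ≡ 1 ✗]
76^10 ≡ 78 (mod 121)  [q = 11: ≢ 1 ✓]
76^22 ≡ 1 shows ord(76) | 22, strictly less than φ(121); not a primitive root.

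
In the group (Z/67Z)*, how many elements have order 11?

φ(67) = 67 − 1 = 66 = 2 · 3 · 11.
(Z/67Z)^× is cyclic (|G| = 66); a cyclic group of order m has exactly φ(d) elements of each order d | m, and none otherwise.
11 | 66, and φ(11) = 11 − 1 = 10.

10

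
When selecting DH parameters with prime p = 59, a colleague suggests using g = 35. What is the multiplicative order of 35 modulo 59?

The order of 35 must divide φ(59) = 59 − 1 = 58 = 2 · 29.
Divisors of 58: 1, 2, 29, 58.
Evaluate successive powers at the divisors of 58:
35^1 ≡ 35
35^2 ≡ 45
35^29 ≡ 1
So ord_59(35) = 29.

29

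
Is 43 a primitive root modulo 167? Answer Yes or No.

φ(167) = 167 − 1 = 166 = 2 · 83.
Test 43^(166/q) mod 167 for each prime factor q of 166:
43^83 ≡ 166 (mod 167)  [q = 2: ≢ 1 ✓]
43^2 ≡ 12 (mod 167)  [q = 83: ≢ 1 ✓]
None equal 1, so ord_167(43) = 166: 43 is a primitive root.

Yes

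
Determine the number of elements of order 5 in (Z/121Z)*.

φ(121) = φ(11^2) = 11·(11−1) = 110 = 2 · 5 · 11.
In a cyclic group of order 110, there are φ(d) elements of order d for each divisor d of 110, and zero for non-divisors.
5 | 110, and φ(5) = 5 − 1 = 4.

4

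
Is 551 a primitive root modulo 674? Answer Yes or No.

φ(674) = φ(2)·φ(337) = 1·336 = 336 = 2^4 · 3 · 7.
It suffices to check that the order of 551 is not a proper divisor of 336: compute 551^(336/q) for q ∈ {2, 3, 7}.
551^168 ≡ 1 (mod 674)  [q = 2: ≡ 1 ✗]
551^112 ≡ 1 (mod 674)  [q = 3: ≡ 1 ✗]
551^48 ≡ 295 (mod 674)  [q = 7: ≢ 1 ✓]
Since 551^168 ≡ 1, the order of 551 divides 168 < 336, so 551 is not a primitive root.

No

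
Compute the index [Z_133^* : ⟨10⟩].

The order of 10 must divide φ(133) = φ(7·19) = (7−1)·(19−1) = 6·18 = 108 = 2^2 · 3^3.
Divisors of 108: 1, 2, 3, 4, 6, 9, 12, 18, 27, 36, 54, 108.
Check 10^d mod 133 for each divisor in increasing order:
10^1 ≡ 10 (mod 133)
10^2 ≡ 100 (mod 133)
10^3 ≡ 69 (mod 133)
10^4 ≡ 25 (mod 133)
10^6 ≡ 106 (mod 133)
10^9 ≡ 132 (mod 133)
10^12 ≡ 64 (mod 133)
10^18 ≡ 1 (mod 133) ✓
So ord_133(10) = 18, hence |⟨10⟩| = 18.
Index = |(Z/133Z)^×| / |⟨10⟩| = 108 / 18 = 6.

6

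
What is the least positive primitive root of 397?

φ(397) = 397 − 1 = 396 = 2^2 · 3^2 · 11.
Test candidates g = 2, 3, … against the prime factors q ∈ {2, 3, 11} of φ(397): g is a generator iff g^(396/q) ≢ 1 for every such q.
g = 2: 2^198 ≡ 396; 2^132 ≡ 1 — hits 1, so not a primitive root.
g = 3: 3^198 ≡ 1 — hits 1, so not a primitive root.
g = 4: 4^198 ≡ 1 — hits 1, so not a primitive root.
g = 5: 5^198 ≡ 396; 5^132 ≡ 362; 5^36 ≡ 290 — none is 1, so 5 is a primitive root.
Hence the least primitive root of 397 is 5.

5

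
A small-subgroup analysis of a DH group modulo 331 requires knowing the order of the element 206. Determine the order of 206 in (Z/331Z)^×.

110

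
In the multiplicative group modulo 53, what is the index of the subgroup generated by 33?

1

By Lagrange's theorem, ord_53(33) divides φ(53) = 53 − 1 = 52 = 2^2 · 13.
Divisors of 52: 1, 2, 4, 13, 26, 52.
Test each divisor d:
33^1 ≡ 33
33^2 ≡ 29
33^4 ≡ 46
33^13 ≡ 23
33^26 ≡ 52
33^52 ≡ 1
The order of 33 is 52, so the subgroup it generates has 52 elements.
Index = |(Z/53Z)^×| / |⟨33⟩| = 52 / 52 = 1.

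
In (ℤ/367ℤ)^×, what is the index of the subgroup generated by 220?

The order of 220 must divide φ(367) = 367 − 1 = 366 = 2 · 3 · 61.
Divisors of 366: 1, 2, 3, 6, 61, 122, 183, 366.
Compute 220^d (mod 367) for the divisors d until we hit 1:
220^1 ≡ 220 (mod 367)
220^2 ≡ 323 (mod 367)
220^3 ≡ 229 (mod 367)
220^6 ≡ 327 (mod 367)
220^61 ≡ 1 (mod 367) ✓
The order of 220 is 61, so the subgroup it generates has 61 elements.
[(Z/367Z)^× : ⟨220⟩] = 366/61 = 6.

6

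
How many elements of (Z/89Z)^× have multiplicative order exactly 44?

φ(89) = 89 − 1 = 88 = 2^3 · 11.
Since (Z/89Z)^× is cyclic of order 88, the number of elements of order d is φ(d) when d | 88 and 0 otherwise.
44 = 2^2 · 11 divides 88, and φ(44) = 20.

20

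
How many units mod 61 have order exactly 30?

8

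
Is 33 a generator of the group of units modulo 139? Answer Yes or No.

No

φ(139) = 139 − 1 = 138 = 2 · 3 · 23.
It suffices to check that the order of 33 is not a proper divisor of 138: compute 33^(138/q) for q ∈ {2, 3, 23}.
33^69 ≡ 138 (mod 139)  [q = 2: ≢ 1 ✓]
33^46 ≡ 1 (mod 139)  [q = 3: ≡ 1 ✗]
33^6 ≡ 65 (mod 139)  [q = 23: ≢ 1 ✓]
Since 33^46 ≡ 1, the order of 33 divides 46 < 138, so 33 is not a primitive root.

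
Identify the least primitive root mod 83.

φ(83) = 83 − 1 = 82 = 2 · 41.
g is a primitive root iff g^(82/q) ≢ 1 (mod 83) for each prime q ∈ {2, 41}.
g = 2: 2^41 ≡ 82; 2^2 ≡ 4 — none is 1, so 2 is a primitive root.
Hence the least primitive root of 83 is 2.

2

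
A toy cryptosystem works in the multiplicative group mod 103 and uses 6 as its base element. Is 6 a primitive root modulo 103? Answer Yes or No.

φ(103) = 103 − 1 = 102 = 2 · 3 · 17.
6 is a primitive root mod 103 iff 6^(φ(103)/q) ≢ 1 for every prime q | φ(103), i.e. q ∈ {2, 3, 17}.
6^51 ≡ 102 (mod 103)  [q = 2: ≢ 1 ✓]
6^34 ≡ 46 (mod 103)  [q = 3: ≢ 1 ✓]
6^6 ≡ 100 (mod 103)  [q = 17: ≢ 1 ✓]
Every test exponent gives a nontrivial residue, hence 6 generates the full group.

Yes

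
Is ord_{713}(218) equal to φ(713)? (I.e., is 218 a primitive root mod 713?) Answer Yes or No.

713 = 23 · 31 is a product of two distinct odd primes, so (Z/713Z)^× ≅ (Z/23Z)^× × (Z/31Z)^× is not cyclic.
No primitive root modulo 713 exists; in particular 218 is not one.

No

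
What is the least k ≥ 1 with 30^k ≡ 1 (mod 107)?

53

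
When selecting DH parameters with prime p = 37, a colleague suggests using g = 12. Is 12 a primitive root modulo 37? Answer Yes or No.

φ(37) = 37 − 1 = 36 = 2^2 · 3^2.
Test 12^(36/q) mod 37 for each prime factor q of 36:
12^18 ≡ 1 (mod 37)  [q = 2: ≡ 1 ✗]
12^12 ≡ 26 (mod 37)  [q = 3: ≢ 1 ✓]
12^18 ≡ 1 shows ord(12) | 18, strictly less than φ(37); not a primitive root.

No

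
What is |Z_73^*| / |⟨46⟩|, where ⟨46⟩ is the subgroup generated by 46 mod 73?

By Lagrange's theorem, ord_73(46) divides φ(73) = 73 − 1 = 72 = 2^3 · 3^2.
Divisors of 72: 1, 2, 3, 4, 6, 8, 9, 12, 18, 24, 36, 72.
Check 46^d mod 73 for each divisor in increasing order:
46^1 ≡ 46 (mod 73)
46^2 ≡ 72 (mod 73)
46^3 ≡ 27 (mod 73)
46^4 ≡ 1 (mod 73) ✓
The order of 46 is 4, so the subgroup it generates has 4 elements.
The index is φ(73) / ord(46) = 72 / 4 = 18.

18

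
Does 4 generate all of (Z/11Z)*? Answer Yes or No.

No

φ(11) = 11 − 1 = 10 = 2 · 5.
An element g generates (Z/11Z)^× iff g^(10/q) ≢ 1 (mod 11) for each prime q ∈ {2, 5}.
4^5 ≡ 1 (mod 11)  [q = 2: ≡ 1 ✗]
4^2 ≡ 5 (mod 11)  [q = 5: ≢ 1 ✓]
Since 4^5 ≡ 1, the order of 4 divides 5 < 10, so 4 is not a primitive root.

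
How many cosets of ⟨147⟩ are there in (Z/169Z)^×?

Since 147 ∈ (Z/169Z)^×, its order divides φ(169) = φ(13^2) = 13·(13−1) = 156 = 2^2 · 3 · 13.
Divisors of 156: 1, 2, 3, 4, 6, 12, 13, 26, 39, 52, 78, 156.
Test each divisor d:
147^1 ≡ 147 (mod 169)
147^2 ≡ 146 (mod 169)
147^3 ≡ 168 (mod 169)
147^4 ≡ 22 (mod 169)
147^6 ≡ 1 (mod 169) ✓
So ord_169(147) = 6, hence |⟨147⟩| = 6.
The index is φ(169) / ord(147) = 156 / 6 = 26.

26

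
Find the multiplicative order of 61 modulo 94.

The order of 61 must divide φ(94) = φ(2)·φ(47) = 1·46 = 46 = 2 · 23.
Divisors of 46: 1, 2, 23, 46.
Compute 61^d (mod 94) for the divisors d until we hit 1:
61^1 ≡ 61 (mod 94)
61^2 ≡ 55 (mod 94)
61^23 ≡ 1 (mod 94) ✓
Hence ord(61) = 23.

23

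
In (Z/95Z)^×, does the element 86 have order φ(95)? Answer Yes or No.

No

95 = 5 · 19 is a product of two distinct odd primes, so (Z/95Z)^× ≅ (Z/5Z)^× × (Z/19Z)^× is not cyclic.
No primitive root modulo 95 exists; in particular 86 is not one.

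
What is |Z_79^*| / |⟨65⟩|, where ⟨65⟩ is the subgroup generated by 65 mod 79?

6

The order of 65 must divide φ(79) = 79 − 1 = 78 = 2 · 3 · 13.
Divisors of 78: 1, 2, 3, 6, 13, 26, 39, 78.
Test each divisor d:
65^1 ≡ 65
65^2 ≡ 38
65^3 ≡ 21
65^6 ≡ 46
65^13 ≡ 1
So ord_79(65) = 13, hence |⟨65⟩| = 13.
The index is φ(79) / ord(65) = 78 / 13 = 6.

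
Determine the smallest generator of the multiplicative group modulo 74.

5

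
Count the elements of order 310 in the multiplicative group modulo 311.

120

φ(311) = 311 − 1 = 310 = 2 · 5 · 31.
In a cyclic group of order 310, there are φ(d) elements of order d for each divisor d of 310, and zero for non-divisors.
310 = 2 · 5 · 31 divides 310, and φ(310) = 120.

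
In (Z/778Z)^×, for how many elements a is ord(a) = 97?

96

φ(778) = φ(2)·φ(389) = 1·388 = 388 = 2^2 · 97.
In a cyclic group of order 388, there are φ(d) elements of order d for each divisor d of 388, and zero for non-divisors.
97 | 388, and φ(97) = 97 − 1 = 96.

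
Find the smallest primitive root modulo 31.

φ(31) = 31 − 1 = 30 = 2 · 3 · 5.
Test candidates g = 2, 3, … against the prime factors q ∈ {2, 3, 5} of φ(31): g is a generator iff g^(30/q) ≢ 1 for every such q.
g = 2: 2^15 ≡ 1 — hits 1, so not a primitive root.
g = 3: 3^15 ≡ 30; 3^10 ≡ 25; 3^6 ≡ 16 — none is 1, so 3 is a primitive root.
So 3 is the smallest generator of (Z/31Z)^×.

3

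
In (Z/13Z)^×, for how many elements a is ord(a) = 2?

φ(13) = 13 − 1 = 12 = 2^2 · 3.
Since (Z/13Z)^× is cyclic of order 12, the number of elements of order d is φ(d) when d | 12 and 0 otherwise.
2 | 12, and φ(2) = 2 − 1 = 1.

1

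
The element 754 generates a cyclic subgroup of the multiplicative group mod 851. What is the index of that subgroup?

Since 754 ∈ (Z/851Z)^×, its order divides φ(851) = φ(23·37) = (23−1)·(37−1) = 22·36 = 792 = 2^3 · 3^2 · 11.
Divisors of 792: 1, 2, 3, 4, 6, 8, 9, 11, 12, 18, 22, 24, 33, 36, 44, 66, 72, 88, 99, 132, 198, 264, 396, 792.
Check 754^d mod 851 for each divisor in increasing order:
754^1 ≡ 754
754^2 ≡ 48
754^3 ≡ 450
754^4 ≡ 602
754^6 ≡ 813
754^8 ≡ 729
754^9 ≡ 771
754^11 ≡ 415
754^12 ≡ 593
754^18 ≡ 443
754^22 ≡ 323
754^24 ≡ 186
754^33 ≡ 438
754^36 ≡ 519
754^44 ≡ 507
754^66 ≡ 369
754^72 ≡ 445
754^88 ≡ 47
754^99 ≡ 783
754^132 ≡ 1
Thus |⟨754⟩| = ord(754) = 132.
The index is φ(851) / ord(754) = 792 / 132 = 6.

6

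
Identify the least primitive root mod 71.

φ(71) = 71 − 1 = 70 = 2 · 5 · 7.
g is a primitive root iff g^(70/q) ≢ 1 (mod 71) for each prime q ∈ {2, 5, 7}.
g = 2: 2^35 ≡ 1 — hits 1, so not a primitive root.
g = 3: 3^35 ≡ 1 — hits 1, so not a primitive root.
g = 4: 4^35 ≡ 1 — hits 1, so not a primitive root.
g = 5: 5^35 ≡ 1 — hits 1, so not a primitive root.
g = 6: 6^35 ≡ 1 — hits 1, so not a primitive root.
g = 7: 7^35 ≡ 70; 7^14 ≡ 54; 7^10 ≡ 45 — none is 1, so 7 is a primitive root.
Hence the least primitive root of 71 is 7.

7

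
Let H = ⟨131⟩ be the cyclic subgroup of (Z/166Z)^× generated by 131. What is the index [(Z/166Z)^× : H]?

By Lagrange's theorem, ord_166(131) divides φ(166) = φ(2)·φ(83) = 1·82 = 82 = 2 · 41.
Divisors of 82: 1, 2, 41, 82.
Compute 131^d (mod 166) for the divisors d until we hit 1:
131^1 ≡ 131
131^2 ≡ 63
131^41 ≡ 1
The order of 131 is 41, so the subgroup it generates has 41 elements.
The index is φ(166) / ord(131) = 82 / 41 = 2.

2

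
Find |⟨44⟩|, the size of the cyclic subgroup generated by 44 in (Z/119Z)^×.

ord(44) | φ(119) = φ(7·17) = (7−1)·(17−1) = 6·16 = 96 = 2^5 · 3.
Divisors of 96: 1, 2, 3, 4, 6, 8, 12, 16, 24, 32, 48, 96.
Compute 44^d (mod 119) for the divisors d until we hit 1:
44^1 ≡ 44
44^2 ≡ 32
44^3 ≡ 99
44^4 ≡ 72
44^6 ≡ 43
44^8 ≡ 67
44^12 ≡ 64
44^16 ≡ 86
44^24 ≡ 50
44^32 ≡ 18
44^48 ≡ 1
Hence ord(44) = 48.

48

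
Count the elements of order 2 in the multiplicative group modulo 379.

φ(379) = 379 − 1 = 378 = 2 · 3^3 · 7.
(Z/379Z)^× is cyclic (|G| = 378); a cyclic group of order m has exactly φ(d) elements of each order d | m, and none otherwise.
2 | 378, and φ(2) = 2 − 1 = 1.

1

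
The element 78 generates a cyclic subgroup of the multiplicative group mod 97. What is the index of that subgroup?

Since 78 ∈ (Z/97Z)^×, its order divides φ(97) = 97 − 1 = 96 = 2^5 · 3.
Divisors of 96: 1, 2, 3, 4, 6, 8, 12, 16, 24, 32, 48, 96.
Compute 78^d (mod 97) for the divisors d until we hit 1:
78^1 ≡ 78
78^2 ≡ 70
78^3 ≡ 28
78^4 ≡ 50
78^6 ≡ 8
78^8 ≡ 75
78^12 ≡ 64
78^16 ≡ 96
78^24 ≡ 22
78^32 ≡ 1
Thus |⟨78⟩| = ord(78) = 32.
The index is φ(97) / ord(78) = 96 / 32 = 3.

3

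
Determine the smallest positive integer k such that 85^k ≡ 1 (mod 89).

Since 85 ∈ (Z/89Z)^×, its order divides φ(89) = 89 − 1 = 88 = 2^3 · 11.
Divisors of 88: 1, 2, 4, 8, 11, 22, 44, 88.
Evaluate successive powers at the divisors of 88:
85^1 ≡ 85 (mod 89)
85^2 ≡ 16 (mod 89)
85^4 ≡ 78 (mod 89)
85^8 ≡ 32 (mod 89)
85^11 ≡ 88 (mod 89)
85^22 ≡ 1 (mod 89) ✓
So ord_89(85) = 22.

22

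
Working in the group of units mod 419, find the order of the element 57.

By Lagrange's theorem, ord_419(57) divides φ(419) = 419 − 1 = 418 = 2 · 11 · 19.
Divisors of 418: 1, 2, 11, 19, 22, 38, 209, 418.
Check 57^d mod 419 for each divisor in increasing order:
57^1 ≡ 57 (mod 419)
57^2 ≡ 316 (mod 419)
57^11 ≡ 305 (mod 419)
57^19 ≡ 250 (mod 419)
57^22 ≡ 7 (mod 419)
57^38 ≡ 69 (mod 419)
57^209 ≡ 418 (mod 419)
57^418 ≡ 1 (mod 419) ✓
So ord_419(57) = 418.

418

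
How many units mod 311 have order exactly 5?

4

φ(311) = 311 − 1 = 310 = 2 · 5 · 31.
Since (Z/311Z)^× is cyclic of order 310, the number of elements of order d is φ(d) when d | 310 and 0 otherwise.
5 | 310, and φ(5) = 5 − 1 = 4.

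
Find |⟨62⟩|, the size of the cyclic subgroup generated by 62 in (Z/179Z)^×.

ord(62) | φ(179) = 179 − 1 = 178 = 2 · 89.
Divisors of 178: 1, 2, 89, 178.
Test each divisor d:
62^1 ≡ 62
62^2 ≡ 85
62^89 ≡ 178
62^178 ≡ 1
So ord_179(62) = 178.

178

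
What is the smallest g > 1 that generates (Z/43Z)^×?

φ(43) = 43 − 1 = 42 = 2 · 3 · 7.
g is a primitive root iff g^(42/q) ≢ 1 (mod 43) for each prime q ∈ {2, 3, 7}.
g = 2: 2^21 ≡ 42; 2^14 ≡ 1 — hits 1, so not a primitive root.
g = 3: 3^21 ≡ 42; 3^14 ≡ 36; 3^6 ≡ 41 — none is 1, so 3 is a primitive root.
So 3 is the smallest generator of (Z/43Z)^×.

3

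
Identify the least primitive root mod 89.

3

φ(89) = 89 − 1 = 88 = 2^3 · 11.
g is a primitive root iff g^(88/q) ≢ 1 (mod 89) for each prime q ∈ {2, 11}.
g = 2: 2^44 ≡ 1 — hits 1, so not a primitive root.
g = 3: 3^44 ≡ 88; 3^8 ≡ 64 — none is 1, so 3 is a primitive root.
Hence the least primitive root of 89 is 3.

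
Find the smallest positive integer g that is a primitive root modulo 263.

φ(263) = 263 − 1 = 262 = 2 · 131.
Test candidates g = 2, 3, … against the prime factors q ∈ {2, 131} of φ(263): g is a generator iff g^(262/q) ≢ 1 for every such q.
g = 2: 2^131 ≡ 1 — hits 1, so not a primitive root.
g = 3: 3^131 ≡ 1 — hits 1, so not a primitive root.
g = 4: 4^131 ≡ 1 — hits 1, so not a primitive root.
g = 5: 5^131 ≡ 262; 5^2 ≡ 25 — none is 1, so 5 is a primitive root.
The smallest primitive root modulo 263 is 5.

5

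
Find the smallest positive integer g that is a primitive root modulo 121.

φ(121) = φ(11^2) = 11·(11−1) = 110 = 2 · 5 · 11.
Test candidates g = 2, 3, … against the prime factors q ∈ {2, 5, 11} of φ(121): g is a generator iff g^(110/q) ≢ 1 for every such q.
g = 2: 2^55 ≡ 120; 2^22 ≡ 81; 2^10 ≡ 56 — none is 1, so 2 is a primitive root.
Hence the least primitive root of 121 is 2.

2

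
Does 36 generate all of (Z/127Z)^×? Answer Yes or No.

No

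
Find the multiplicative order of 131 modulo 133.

By Lagrange's theorem, ord_133(131) divides φ(133) = φ(7·19) = (7−1)·(19−1) = 6·18 = 108 = 2^2 · 3^3.
Divisors of 108: 1, 2, 3, 4, 6, 9, 12, 18, 27, 36, 54, 108.
Check 131^d mod 133 for each divisor in increasing order:
131^1 ≡ 131 (mod 133)
131^2 ≡ 4 (mod 133)
131^3 ≡ 125 (mod 133)
131^4 ≡ 16 (mod 133)
131^6 ≡ 64 (mod 133)
131^9 ≡ 20 (mod 133)
131^12 ≡ 106 (mod 133)
131^18 ≡ 1 (mod 133) ✓
Hence ord(131) = 18.

18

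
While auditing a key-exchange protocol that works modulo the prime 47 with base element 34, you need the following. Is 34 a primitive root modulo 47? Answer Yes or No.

φ(47) = 47 − 1 = 46 = 2 · 23.
34 is a primitive root mod 47 iff 34^(φ(47)/q) ≢ 1 for every prime q | φ(47), i.e. q ∈ {2, 23}.
34^23 ≡ 1 (mod 47)  [q = 2: ≡ 1 ✗]
34^2 ≡ 28 (mod 47)  [q = 23: ≢ 1 ✓]
The check at q = 2 fails, so 34 generates a proper subgroup.

No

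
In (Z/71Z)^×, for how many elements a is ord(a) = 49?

φ(71) = 71 − 1 = 70 = 2 · 5 · 7.
In a cyclic group of order 70, there are φ(d) elements of order d for each divisor d of 70, and zero for non-divisors.
Since 49 ∤ 70, the count is 0.

0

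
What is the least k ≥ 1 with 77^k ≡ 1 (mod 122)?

ord(77) | φ(122) = φ(2)·φ(61) = 1·60 = 60 = 2^2 · 3 · 5.
Divisors of 60: 1, 2, 3, 4, 5, 6, 10, 12, 15, 20, 30, 60.
Test each divisor d:
77^1 ≡ 77 (mod 122)
77^2 ≡ 73 (mod 122)
77^3 ≡ 9 (mod 122)
77^4 ≡ 83 (mod 122)
77^5 ≡ 47 (mod 122)
77^6 ≡ 81 (mod 122)
77^10 ≡ 13 (mod 122)
77^12 ≡ 95 (mod 122)
77^15 ≡ 1 (mod 122) ✓
Therefore the multiplicative order of 77 modulo 122 is 15.

15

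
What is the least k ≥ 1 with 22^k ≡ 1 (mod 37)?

Since 22 ∈ (Z/37Z)^×, its order divides φ(37) = 37 − 1 = 36 = 2^2 · 3^2.
Divisors of 36: 1, 2, 3, 4, 6, 9, 12, 18, 36.
Compute 22^d (mod 37) for the divisors d until we hit 1:
22^1 ≡ 22 (mod 37)
22^2 ≡ 3 (mod 37)
22^3 ≡ 29 (mod 37)
22^4 ≡ 9 (mod 37)
22^6 ≡ 27 (mod 37)
22^9 ≡ 6 (mod 37)
22^12 ≡ 26 (mod 37)
22^18 ≡ 36 (mod 37)
22^36 ≡ 1 (mod 37) ✓
Hence ord(22) = 36.

36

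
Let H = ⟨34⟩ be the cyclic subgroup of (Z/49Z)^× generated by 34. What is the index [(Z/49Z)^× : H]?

3

The order of 34 must divide φ(49) = φ(7^2) = 7·(7−1) = 42 = 2 · 3 · 7.
Divisors of 42: 1, 2, 3, 6, 7, 14, 21, 42.
Compute 34^d (mod 49) for the divisors d until we hit 1:
34^1 ≡ 34
34^2 ≡ 29
34^3 ≡ 6
34^6 ≡ 36
34^7 ≡ 48
34^14 ≡ 1
So ord_49(34) = 14, hence |⟨34⟩| = 14.
The index is φ(49) / ord(34) = 42 / 14 = 3.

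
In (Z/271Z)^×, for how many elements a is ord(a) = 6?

2

φ(271) = 271 − 1 = 270 = 2 · 3^3 · 5.
In a cyclic group of order 270, there are φ(d) elements of order d for each divisor d of 270, and zero for non-divisors.
6 = 2 · 3 divides 270, and φ(6) = 2.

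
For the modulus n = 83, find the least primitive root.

2

φ(83) = 83 − 1 = 82 = 2 · 41.
g is a primitive root iff g^(82/q) ≢ 1 (mod 83) for each prime q ∈ {2, 41}.
g = 2: 2^41 ≡ 82; 2^2 ≡ 4 — none is 1, so 2 is a primitive root.
So 2 is the smallest generator of (Z/83Z)^×.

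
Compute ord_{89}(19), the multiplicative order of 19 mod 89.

88

The order of 19 must divide φ(89) = 89 − 1 = 88 = 2^3 · 11.
Divisors of 88: 1, 2, 4, 8, 11, 22, 44, 88.
Check 19^d mod 89 for each divisor in increasing order:
19^1 ≡ 19
19^2 ≡ 5
19^4 ≡ 25
19^8 ≡ 2
19^11 ≡ 12
19^22 ≡ 55
19^44 ≡ 88
19^88 ≡ 1
Hence ord(19) = 88.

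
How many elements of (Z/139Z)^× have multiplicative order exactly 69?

φ(139) = 139 − 1 = 138 = 2 · 3 · 23.
(Z/139Z)^× is cyclic (|G| = 138); a cyclic group of order m has exactly φ(d) elements of each order d | m, and none otherwise.
69 = 3 · 23 divides 138, and φ(69) = 44.

44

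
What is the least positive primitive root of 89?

3

φ(89) = 89 − 1 = 88 = 2^3 · 11.
g is a primitive root iff g^(88/q) ≢ 1 (mod 89) for each prime q ∈ {2, 11}.
g = 2: 2^44 ≡ 1 — hits 1, so not a primitive root.
g = 3: 3^44 ≡ 88; 3^8 ≡ 64 — none is 1, so 3 is a primitive root.
Hence the least primitive root of 89 is 3.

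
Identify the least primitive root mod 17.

φ(17) = 17 − 1 = 16 = 2^4.
Test candidates g = 2, 3, … against the prime factors q ∈ {2} of φ(17): g is a generator iff g^(16/q) ≢ 1 for every such q.
g = 2: 2^8 ≡ 1 — hits 1, so not a primitive root.
g = 3: 3^8 ≡ 16 — none is 1, so 3 is a primitive root.
Hence the least primitive root of 17 is 3.

3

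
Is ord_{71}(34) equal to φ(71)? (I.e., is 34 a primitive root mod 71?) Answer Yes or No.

No

φ(71) = 71 − 1 = 70 = 2 · 5 · 7.
An element g generates (Z/71Z)^× iff g^(70/q) ≢ 1 (mod 71) for each prime q ∈ {2, 5, 7}.
34^35 ≡ 70 (mod 71)  [q = 2: ≢ 1 ✓]
34^14 ≡ 1 (mod 71)  [q = 5: ≡ 1 ✗]
34^10 ≡ 30 (mod 71)  [q = 7: ≢ 1 ✓]
Since 34^14 ≡ 1, the order of 34 divides 14 < 70, so 34 is not a primitive root.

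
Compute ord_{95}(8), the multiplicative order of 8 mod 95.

12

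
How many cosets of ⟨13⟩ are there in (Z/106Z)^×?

4

By Lagrange's theorem, ord_106(13) divides φ(106) = φ(2)·φ(53) = 1·52 = 52 = 2^2 · 13.
Divisors of 52: 1, 2, 4, 13, 26, 52.
Test each divisor d:
13^1 ≡ 13
13^2 ≡ 63
13^4 ≡ 47
13^13 ≡ 1
The order of 13 is 13, so the subgroup it generates has 13 elements.
Index = |(Z/106Z)^×| / |⟨13⟩| = 52 / 13 = 4.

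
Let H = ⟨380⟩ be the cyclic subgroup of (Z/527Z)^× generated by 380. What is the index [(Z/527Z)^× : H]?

6

ord(380) | φ(527) = φ(17·31) = (17−1)·(31−1) = 16·30 = 480 = 2^5 · 3 · 5.
Divisors of 480: 1, 2, 3, 4, 5, 6, 8, 10, 12, 15, 16, 20, 24, 30, 32, 40, 48, 60, 80, 96, 120, 160, 240, 480.
Check 380^d mod 527 for each divisor in increasing order:
380^1 ≡ 380 (mod 527)
380^2 ≡ 2 (mod 527)
380^3 ≡ 233 (mod 527)
380^4 ≡ 4 (mod 527)
380^5 ≡ 466 (mod 527)
380^6 ≡ 8 (mod 527)
380^8 ≡ 16 (mod 527)
380^10 ≡ 32 (mod 527)
380^12 ≡ 64 (mod 527)
380^15 ≡ 156 (mod 527)
380^16 ≡ 256 (mod 527)
380^20 ≡ 497 (mod 527)
380^24 ≡ 407 (mod 527)
380^30 ≡ 94 (mod 527)
380^32 ≡ 188 (mod 527)
380^40 ≡ 373 (mod 527)
380^48 ≡ 171 (mod 527)
380^60 ≡ 404 (mod 527)
380^80 ≡ 1 (mod 527) ✓
So ord_527(380) = 80, hence |⟨380⟩| = 80.
Index = |(Z/527Z)^×| / |⟨380⟩| = 480 / 80 = 6.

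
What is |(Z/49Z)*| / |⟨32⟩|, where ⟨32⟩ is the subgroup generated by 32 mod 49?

ord(32) | φ(49) = φ(7^2) = 7·(7−1) = 42 = 2 · 3 · 7.
Divisors of 42: 1, 2, 3, 6, 7, 14, 21, 42.
Check 32^d mod 49 for each divisor in increasing order:
32^1 ≡ 32 (mod 49)
32^2 ≡ 44 (mod 49)
32^3 ≡ 36 (mod 49)
32^6 ≡ 22 (mod 49)
32^7 ≡ 18 (mod 49)
32^14 ≡ 30 (mod 49)
32^21 ≡ 1 (mod 49) ✓
So ord_49(32) = 21, hence |⟨32⟩| = 21.
The index is φ(49) / ord(32) = 42 / 21 = 2.

2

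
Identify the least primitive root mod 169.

φ(169) = φ(13^2) = 13·(13−1) = 156 = 2^2 · 3 · 13.
Test candidates g = 2, 3, … against the prime factors q ∈ {2, 3, 13} of φ(169): g is a generator iff g^(156/q) ≢ 1 for every such q.
g = 2: 2^78 ≡ 168; 2^52 ≡ 146; 2^12 ≡ 40 — none is 1, so 2 is a primitive root.
The smallest primitive root modulo 169 is 2.

2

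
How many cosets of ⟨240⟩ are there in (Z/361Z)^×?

ord(240) | φ(361) = φ(19^2) = 19·(19−1) = 342 = 2 · 3^2 · 19.
Divisors of 342: 1, 2, 3, 6, 9, 18, 19, 38, 57, 114, 171, 342.
Compute 240^d (mod 361) for the divisors d until we hit 1:
240^1 ≡ 240 (mod 361)
240^2 ≡ 201 (mod 361)
240^3 ≡ 227 (mod 361)
240^6 ≡ 267 (mod 361)
240^9 ≡ 322 (mod 361)
240^18 ≡ 77 (mod 361)
240^19 ≡ 69 (mod 361)
240^38 ≡ 68 (mod 361)
240^57 ≡ 360 (mod 361)
240^114 ≡ 1 (mod 361) ✓
So ord_361(240) = 114, hence |⟨240⟩| = 114.
The index is φ(361) / ord(240) = 342 / 114 = 3.

3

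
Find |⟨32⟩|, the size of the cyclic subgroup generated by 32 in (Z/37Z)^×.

Since 32 ∈ (Z/37Z)^×, its order divides φ(37) = 37 − 1 = 36 = 2^2 · 3^2.
Divisors of 36: 1, 2, 3, 4, 6, 9, 12, 18, 36.
Check 32^d mod 37 for each divisor in increasing order:
32^1 ≡ 32 (mod 37)
32^2 ≡ 25 (mod 37)
32^3 ≡ 23 (mod 37)
32^4 ≡ 33 (mod 37)
32^6 ≡ 11 (mod 37)
32^9 ≡ 31 (mod 37)
32^12 ≡ 10 (mod 37)
32^18 ≡ 36 (mod 37)
32^36 ≡ 1 (mod 37) ✓
So ord_37(32) = 36.

36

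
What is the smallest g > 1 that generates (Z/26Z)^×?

φ(26) = φ(2)·φ(13) = 1·12 = 12 = 2^2 · 3.
g is a primitive root iff g^(12/q) ≢ 1 (mod 26) for each prime q ∈ {2, 3}.
g = 2: gcd(2, 26) = 2 > 1, not a unit — skip.
g = 3: 3^6 ≡ 1 — hits 1, so not a primitive root.
g = 4: gcd(4, 26) = 2 > 1, not a unit — skip.
g = 5: 5^6 ≡ 25; 5^4 ≡ 1 — hits 1, so not a primitive root.
g = 6: gcd(6, 26) = 2 > 1, not a unit — skip.
g = 7: 7^6 ≡ 25; 7^4 ≡ 9 — none is 1, so 7 is a primitive root.
So 7 is the smallest generator of (Z/26Z)^×.

7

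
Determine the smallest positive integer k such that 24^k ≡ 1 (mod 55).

10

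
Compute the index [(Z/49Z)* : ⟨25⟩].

2

The order of 25 must divide φ(49) = φ(7^2) = 7·(7−1) = 42 = 2 · 3 · 7.
Divisors of 42: 1, 2, 3, 6, 7, 14, 21, 42.
Check 25^d mod 49 for each divisor in increasing order:
25^1 ≡ 25
25^2 ≡ 37
25^3 ≡ 43
25^6 ≡ 36
25^7 ≡ 18
25^14 ≡ 30
25^21 ≡ 1
The order of 25 is 21, so the subgroup it generates has 21 elements.
Index = |(Z/49Z)^×| / |⟨25⟩| = 42 / 21 = 2.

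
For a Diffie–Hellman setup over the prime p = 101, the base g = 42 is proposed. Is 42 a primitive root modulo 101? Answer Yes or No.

Yes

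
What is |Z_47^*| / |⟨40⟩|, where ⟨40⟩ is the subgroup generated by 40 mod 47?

By Lagrange's theorem, ord_47(40) divides φ(47) = 47 − 1 = 46 = 2 · 23.
Divisors of 46: 1, 2, 23, 46.
Check 40^d mod 47 for each divisor in increasing order:
40^1 ≡ 40 (mod 47)
40^2 ≡ 2 (mod 47)
40^23 ≡ 46 (mod 47)
40^46 ≡ 1 (mod 47) ✓
So ord_47(40) = 46, hence |⟨40⟩| = 46.
The index is φ(47) / ord(40) = 46 / 46 = 1.

1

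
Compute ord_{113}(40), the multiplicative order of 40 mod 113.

16

ord(40) | φ(113) = 113 − 1 = 112 = 2^4 · 7.
Divisors of 112: 1, 2, 4, 7, 8, 14, 16, 28, 56, 112.
Test each divisor d:
40^1 ≡ 40 (mod 113)
40^2 ≡ 18 (mod 113)
40^4 ≡ 98 (mod 113)
40^7 ≡ 48 (mod 113)
40^8 ≡ 112 (mod 113)
40^14 ≡ 44 (mod 113)
40^16 ≡ 1 (mod 113) ✓
Hence ord(40) = 16.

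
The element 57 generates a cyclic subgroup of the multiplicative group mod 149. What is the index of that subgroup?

1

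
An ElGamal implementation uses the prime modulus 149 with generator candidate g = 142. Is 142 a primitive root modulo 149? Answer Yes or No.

No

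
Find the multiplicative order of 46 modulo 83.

82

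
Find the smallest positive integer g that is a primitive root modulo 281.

φ(281) = 281 − 1 = 280 = 2^3 · 5 · 7.
g is a primitive root iff g^(280/q) ≢ 1 (mod 281) for each prime q ∈ {2, 5, 7}.
g = 2: 2^140 ≡ 1 — hits 1, so not a primitive root.
g = 3: 3^140 ≡ 280; 3^56 ≡ 86; 3^40 ≡ 249 — none is 1, so 3 is a primitive root.
The smallest primitive root modulo 281 is 3.

3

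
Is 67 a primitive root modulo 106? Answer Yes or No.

Yes

φ(106) = φ(2)·φ(53) = 1·52 = 52 = 2^2 · 13.
Test 67^(52/q) mod 106 for each prime factor q of 52:
67^26 ≡ 105 (mod 106)  [q = 2: ≢ 1 ✓]
67^4 ≡ 97 (mod 106)  [q = 13: ≢ 1 ✓]
None equal 1, so ord_106(67) = 52: 67 is a primitive root.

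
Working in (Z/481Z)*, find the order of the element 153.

36

Since 153 ∈ (Z/481Z)^×, its order divides φ(481) = φ(13·37) = (13−1)·(37−1) = 12·36 = 432 = 2^4 · 3^3.
Divisors of 432: 1, 2, 3, 4, 6, 8, 9, 12, 16, 18, 24, 27, 36, 48, 54, 72, 108, 144, 216, 432.
Evaluate successive powers at the divisors of 432:
153^1 ≡ 153
153^2 ≡ 321
153^3 ≡ 51
153^4 ≡ 107
153^6 ≡ 196
153^8 ≡ 386
153^9 ≡ 376
153^12 ≡ 417
153^16 ≡ 367
153^18 ≡ 443
153^24 ≡ 248
153^27 ≡ 142
153^36 ≡ 1
So ord_481(153) = 36.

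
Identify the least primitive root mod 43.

φ(43) = 43 − 1 = 42 = 2 · 3 · 7.
Test candidates g = 2, 3, … against the prime factors q ∈ {2, 3, 7} of φ(43): g is a generator iff g^(42/q) ≢ 1 for every such q.
g = 2: 2^21 ≡ 42; 2^14 ≡ 1 — hits 1, so not a primitive root.
g = 3: 3^21 ≡ 42; 3^14 ≡ 36; 3^6 ≡ 41 — none is 1, so 3 is a primitive root.
So 3 is the smallest generator of (Z/43Z)^×.

3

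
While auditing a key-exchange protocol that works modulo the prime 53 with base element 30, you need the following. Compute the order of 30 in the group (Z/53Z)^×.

4

Since 30 ∈ (Z/53Z)^×, its order divides φ(53) = 53 − 1 = 52 = 2^2 · 13.
Divisors of 52: 1, 2, 4, 13, 26, 52.
Evaluate successive powers at the divisors of 52:
30^1 ≡ 30 (mod 53)
30^2 ≡ 52 (mod 53)
30^4 ≡ 1 (mod 53) ✓
So ord_53(30) = 4.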